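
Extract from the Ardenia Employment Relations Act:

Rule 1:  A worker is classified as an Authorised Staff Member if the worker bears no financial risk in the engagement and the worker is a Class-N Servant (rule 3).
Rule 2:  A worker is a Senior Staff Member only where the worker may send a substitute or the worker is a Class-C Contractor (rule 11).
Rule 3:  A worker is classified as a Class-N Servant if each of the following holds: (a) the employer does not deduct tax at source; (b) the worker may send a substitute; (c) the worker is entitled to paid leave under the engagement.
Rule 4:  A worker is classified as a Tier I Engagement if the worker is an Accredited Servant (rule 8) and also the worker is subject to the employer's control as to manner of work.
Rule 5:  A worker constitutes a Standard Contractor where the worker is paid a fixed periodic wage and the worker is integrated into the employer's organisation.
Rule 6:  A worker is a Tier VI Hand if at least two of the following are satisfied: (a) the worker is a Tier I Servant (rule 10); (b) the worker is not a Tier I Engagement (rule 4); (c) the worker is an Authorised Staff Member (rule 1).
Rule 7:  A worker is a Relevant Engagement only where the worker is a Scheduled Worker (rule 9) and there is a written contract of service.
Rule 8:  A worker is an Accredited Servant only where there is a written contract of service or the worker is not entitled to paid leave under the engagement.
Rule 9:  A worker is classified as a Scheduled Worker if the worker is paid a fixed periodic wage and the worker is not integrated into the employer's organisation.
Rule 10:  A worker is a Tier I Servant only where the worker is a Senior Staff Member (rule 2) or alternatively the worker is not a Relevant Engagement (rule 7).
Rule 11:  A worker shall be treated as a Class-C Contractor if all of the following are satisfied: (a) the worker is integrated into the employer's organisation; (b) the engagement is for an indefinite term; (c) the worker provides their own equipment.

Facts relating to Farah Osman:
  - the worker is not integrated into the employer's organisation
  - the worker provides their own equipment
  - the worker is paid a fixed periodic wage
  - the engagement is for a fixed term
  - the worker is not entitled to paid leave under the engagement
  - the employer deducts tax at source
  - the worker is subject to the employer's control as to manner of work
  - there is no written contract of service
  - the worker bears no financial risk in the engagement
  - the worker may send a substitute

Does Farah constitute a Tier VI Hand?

rule 11 — Class-C Contractor: [the worker is integrated into the employer's organisation? no] AND [the engagement is for an indefinite term? no] AND [the worker provides their own equipment? yes] → not satisfied.
rule 2 — Senior Staff Member: [the worker may send a substitute? yes] OR [Class-C Contractor (rule 11)? no] → satisfied.
rule 9 — Scheduled Worker: [the worker is paid a fixed periodic wage? yes] AND [the worker is not integrated into the employer's organisation? yes] → satisfied.
rule 7 — Relevant Engagement: [Scheduled Worker (rule 9)? yes] AND [there is a written contract of service? no] → not satisfied.
rule 10 — Tier I Servant: [Senior Staff Member (rule 2)? yes] OR [not a Relevant Engagement (rule 7)? yes] → satisfied.
rule 8 — Accredited Servant: [there is a written contract of service? no] OR [the worker is not entitled to paid leave under the engagement? yes] → satisfied.
rule 4 — Tier I Engagement: [Accredited Servant (rule 8)? yes] AND [the worker is subject to the employer's control as to manner of work? yes] → satisfied.
rule 3 — Class-N Servant: [the employer does not deduct tax at source? no] AND [the worker may send a substitute? yes] AND [the worker is entitled to paid leave under the engagement? no] → not satisfied.
rule 1 — Authorised Staff Member: [the worker bears no financial risk in the engagement? yes] AND [Class-N Servant (rule 3)? no] → not satisfied.
rule 6 — Tier VI Hand: Tier I Servant (rule 10)? yes; not a Tier I Engagement (rule 4)? no; Authorised Staff Member (rule 1)? no — 1 of 3 hold (need ≥2) → not satisfied.

No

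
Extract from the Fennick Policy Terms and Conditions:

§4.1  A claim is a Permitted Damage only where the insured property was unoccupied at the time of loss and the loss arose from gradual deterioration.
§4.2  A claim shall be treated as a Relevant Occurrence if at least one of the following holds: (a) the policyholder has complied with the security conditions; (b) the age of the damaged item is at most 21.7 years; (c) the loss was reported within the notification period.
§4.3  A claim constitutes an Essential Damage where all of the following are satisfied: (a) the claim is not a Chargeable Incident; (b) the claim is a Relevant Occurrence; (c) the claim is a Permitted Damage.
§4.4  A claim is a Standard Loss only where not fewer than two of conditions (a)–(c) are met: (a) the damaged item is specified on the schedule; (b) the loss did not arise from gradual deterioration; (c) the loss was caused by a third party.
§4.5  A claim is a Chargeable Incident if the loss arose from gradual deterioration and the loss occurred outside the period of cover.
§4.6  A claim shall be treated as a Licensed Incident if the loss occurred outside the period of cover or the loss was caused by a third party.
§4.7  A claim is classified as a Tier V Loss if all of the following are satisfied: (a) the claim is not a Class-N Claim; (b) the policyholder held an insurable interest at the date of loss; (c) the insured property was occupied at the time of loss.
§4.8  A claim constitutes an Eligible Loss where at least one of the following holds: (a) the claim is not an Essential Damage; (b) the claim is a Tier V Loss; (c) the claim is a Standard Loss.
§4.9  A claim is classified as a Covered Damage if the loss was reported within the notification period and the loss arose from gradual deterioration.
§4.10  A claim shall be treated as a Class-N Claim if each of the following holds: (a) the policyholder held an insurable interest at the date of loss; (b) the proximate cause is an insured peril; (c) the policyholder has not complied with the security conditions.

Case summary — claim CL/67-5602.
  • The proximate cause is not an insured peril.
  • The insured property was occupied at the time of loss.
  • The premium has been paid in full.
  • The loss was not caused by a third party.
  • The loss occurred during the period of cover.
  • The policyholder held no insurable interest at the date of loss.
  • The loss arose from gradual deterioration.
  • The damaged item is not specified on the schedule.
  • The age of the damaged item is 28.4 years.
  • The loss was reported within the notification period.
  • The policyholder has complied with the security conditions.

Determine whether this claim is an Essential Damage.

No

§4.5 — Chargeable Incident: [the loss arose from gradual deterioration? yes] AND [the loss occurred outside the period of cover? no] → not satisfied.
§4.2 — Relevant Occurrence: [the policyholder has complied with the security conditions? yes] OR [age of the damaged item: 28.4 years ≤ 21.7 years? no] OR [the loss was reported within the notification period? yes] → satisfied.
§4.1 — Permitted Damage: [the insured property was unoccupied at the time of loss? no] AND [the loss arose from gradual deterioration? yes] → not satisfied.
§4.3 — Essential Damage: [not a Chargeable Incident (§4.5)? yes] AND [Relevant Occurrence (§4.2)? yes] AND [Permitted Damage (§4.1)? no] → not satisfied.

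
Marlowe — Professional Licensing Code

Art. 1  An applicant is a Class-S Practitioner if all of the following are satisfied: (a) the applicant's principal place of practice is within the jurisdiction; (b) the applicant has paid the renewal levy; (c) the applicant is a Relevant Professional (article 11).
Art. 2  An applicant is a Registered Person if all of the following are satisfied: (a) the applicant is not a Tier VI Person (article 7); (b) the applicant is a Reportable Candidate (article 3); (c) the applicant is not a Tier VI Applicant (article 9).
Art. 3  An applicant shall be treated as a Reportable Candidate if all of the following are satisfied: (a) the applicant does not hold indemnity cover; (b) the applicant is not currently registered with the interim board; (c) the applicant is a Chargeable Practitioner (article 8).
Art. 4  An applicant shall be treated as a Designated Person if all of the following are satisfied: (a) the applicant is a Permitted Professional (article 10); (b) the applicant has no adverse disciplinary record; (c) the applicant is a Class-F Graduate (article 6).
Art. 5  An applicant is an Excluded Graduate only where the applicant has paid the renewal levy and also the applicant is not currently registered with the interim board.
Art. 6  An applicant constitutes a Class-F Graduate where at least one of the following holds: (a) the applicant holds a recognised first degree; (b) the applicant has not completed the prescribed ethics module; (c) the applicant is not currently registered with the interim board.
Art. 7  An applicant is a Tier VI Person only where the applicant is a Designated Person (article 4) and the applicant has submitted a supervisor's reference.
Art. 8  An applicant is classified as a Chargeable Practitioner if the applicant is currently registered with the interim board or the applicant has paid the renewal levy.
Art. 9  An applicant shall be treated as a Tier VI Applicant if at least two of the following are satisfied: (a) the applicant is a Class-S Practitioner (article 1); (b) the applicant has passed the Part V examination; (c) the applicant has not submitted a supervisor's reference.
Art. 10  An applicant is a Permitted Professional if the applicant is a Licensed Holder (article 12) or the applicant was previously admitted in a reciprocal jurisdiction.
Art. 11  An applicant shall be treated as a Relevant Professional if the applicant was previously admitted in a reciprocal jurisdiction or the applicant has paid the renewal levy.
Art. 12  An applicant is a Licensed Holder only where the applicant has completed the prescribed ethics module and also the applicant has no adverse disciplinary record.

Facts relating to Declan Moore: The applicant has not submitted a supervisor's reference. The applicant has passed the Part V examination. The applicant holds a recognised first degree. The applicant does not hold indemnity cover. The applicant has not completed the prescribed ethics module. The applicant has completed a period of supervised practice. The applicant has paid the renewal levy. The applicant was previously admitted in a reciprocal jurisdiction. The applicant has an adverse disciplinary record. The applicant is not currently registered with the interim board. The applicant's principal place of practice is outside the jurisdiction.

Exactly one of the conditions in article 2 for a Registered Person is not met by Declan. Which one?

Tier VI Applicant

Under article 12: the applicant has completed the prescribed ethics module? no; and the applicant has no adverse disciplinary record? no. So the applicant is not a Licensed Holder.
Under article 10: Licensed Holder (article 12)? no; or the applicant was previously admitted in a reciprocal jurisdiction? yes. So the applicant is a Permitted Professional.
Under article 6: the applicant holds a recognised first degree? yes; or the applicant has not completed the prescribed ethics module? yes; or the applicant is not currently registered with the interim board? yes. So the applicant is a Class-F Graduate.
Under article 4: Permitted Professional (article 10)? yes; and the applicant has no adverse disciplinary record? no; and Class-F Graduate (article 6)? yes. So the applicant is not a Designated Person.
Under article 7: Designated Person (article 4)? no; and the applicant has submitted a supervisor's reference? no. So the applicant is not a Tier VI Person.
Under article 8: the applicant is currently registered with the interim board? no; or the applicant has paid the renewal levy? yes. So the applicant is a Chargeable Practitioner.
Under article 3: the applicant does not hold indemnity cover? yes; and the applicant is not currently registered with the interim board? yes; and Chargeable Practitioner (article 8)? yes. So the applicant is a Reportable Candidate.
Under article 11: the applicant was previously admitted in a reciprocal jurisdiction? yes; or the applicant has paid the renewal levy? yes. So the applicant is a Relevant Professional.
Under article 1: the applicant's principal place of practice is within the jurisdiction? no; and the applicant has paid the renewal levy? yes; and Relevant Professional (article 11)? yes. So the applicant is not a Class-S Practitioner.
Under article 9: Class-S Practitioner (article 1)? no; the applicant has passed the Part V examination? yes; the applicant has not submitted a supervisor's reference? yes — 2 of 3 hold (need ≥2) → satisfied.
Under article 2: not a Tier VI Person (article 7)? yes; and Reportable Candidate (article 3)? yes; and not a Tier VI Applicant (article 9)? no. So the applicant is not a Registered Person.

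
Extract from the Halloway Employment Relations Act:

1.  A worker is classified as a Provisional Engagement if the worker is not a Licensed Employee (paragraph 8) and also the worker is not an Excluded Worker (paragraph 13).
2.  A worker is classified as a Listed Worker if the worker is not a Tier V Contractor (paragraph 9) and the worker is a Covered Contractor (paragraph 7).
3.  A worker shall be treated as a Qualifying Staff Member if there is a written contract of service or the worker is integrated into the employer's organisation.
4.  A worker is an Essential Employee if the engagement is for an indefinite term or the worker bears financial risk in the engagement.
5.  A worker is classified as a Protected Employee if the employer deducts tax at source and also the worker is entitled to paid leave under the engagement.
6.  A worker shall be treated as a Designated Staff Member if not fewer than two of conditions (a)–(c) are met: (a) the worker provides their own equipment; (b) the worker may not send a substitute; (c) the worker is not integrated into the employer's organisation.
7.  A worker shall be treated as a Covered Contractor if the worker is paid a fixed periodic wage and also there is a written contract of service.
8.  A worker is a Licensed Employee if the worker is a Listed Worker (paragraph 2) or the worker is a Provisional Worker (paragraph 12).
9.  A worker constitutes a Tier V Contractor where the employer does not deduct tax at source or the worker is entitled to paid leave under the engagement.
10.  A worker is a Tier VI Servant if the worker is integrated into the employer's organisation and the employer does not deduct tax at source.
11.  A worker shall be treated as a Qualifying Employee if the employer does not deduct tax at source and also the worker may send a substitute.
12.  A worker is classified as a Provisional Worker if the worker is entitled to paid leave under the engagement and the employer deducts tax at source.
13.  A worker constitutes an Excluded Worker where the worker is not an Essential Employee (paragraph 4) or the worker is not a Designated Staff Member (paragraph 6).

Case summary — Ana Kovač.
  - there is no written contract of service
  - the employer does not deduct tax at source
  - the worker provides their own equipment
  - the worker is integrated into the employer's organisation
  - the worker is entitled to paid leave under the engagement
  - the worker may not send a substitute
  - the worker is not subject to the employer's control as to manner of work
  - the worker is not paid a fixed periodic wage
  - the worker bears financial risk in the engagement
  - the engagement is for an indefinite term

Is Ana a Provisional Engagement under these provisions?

paragraph 9 — Tier V Contractor: [the employer does not deduct tax at source? yes] OR [the worker is entitled to paid leave under the engagement? yes] → satisfied.
paragraph 7 — Covered Contractor: [the worker is paid a fixed periodic wage? no] AND [there is a written contract of service? no] → not satisfied.
paragraph 2 — Listed Worker: [not a Tier V Contractor (paragraph 9)? no] AND [Covered Contractor (paragraph 7)? no] → not satisfied.
paragraph 12 — Provisional Worker: [the worker is entitled to paid leave under the engagement? yes] AND [the employer deducts tax at source? no] → not satisfied.
paragraph 8 — Licensed Employee: [Listed Worker (paragraph 2)? no] OR [Provisional Worker (paragraph 12)? no] → not satisfied.
paragraph 4 — Essential Employee: [the engagement is for an indefinite term? yes] OR [the worker bears financial risk in the engagement? yes] → satisfied.
paragraph 6 — Designated Staff Member: the worker provides their own equipment? yes; the worker may not send a substitute? yes; the worker is not integrated into the employer's organisation? no — 2 of 3 hold (need ≥2) → satisfied.
paragraph 13 — Excluded Worker: [not an Essential Employee (paragraph 4)? no] OR [not a Designated Staff Member (paragraph 6)? no] → not satisfied.
paragraph 1 — Provisional Engagement: [not a Licensed Employee (paragraph 8)? yes] AND [not an Excluded Worker (paragraph 13)? yes] → satisfied.

Yes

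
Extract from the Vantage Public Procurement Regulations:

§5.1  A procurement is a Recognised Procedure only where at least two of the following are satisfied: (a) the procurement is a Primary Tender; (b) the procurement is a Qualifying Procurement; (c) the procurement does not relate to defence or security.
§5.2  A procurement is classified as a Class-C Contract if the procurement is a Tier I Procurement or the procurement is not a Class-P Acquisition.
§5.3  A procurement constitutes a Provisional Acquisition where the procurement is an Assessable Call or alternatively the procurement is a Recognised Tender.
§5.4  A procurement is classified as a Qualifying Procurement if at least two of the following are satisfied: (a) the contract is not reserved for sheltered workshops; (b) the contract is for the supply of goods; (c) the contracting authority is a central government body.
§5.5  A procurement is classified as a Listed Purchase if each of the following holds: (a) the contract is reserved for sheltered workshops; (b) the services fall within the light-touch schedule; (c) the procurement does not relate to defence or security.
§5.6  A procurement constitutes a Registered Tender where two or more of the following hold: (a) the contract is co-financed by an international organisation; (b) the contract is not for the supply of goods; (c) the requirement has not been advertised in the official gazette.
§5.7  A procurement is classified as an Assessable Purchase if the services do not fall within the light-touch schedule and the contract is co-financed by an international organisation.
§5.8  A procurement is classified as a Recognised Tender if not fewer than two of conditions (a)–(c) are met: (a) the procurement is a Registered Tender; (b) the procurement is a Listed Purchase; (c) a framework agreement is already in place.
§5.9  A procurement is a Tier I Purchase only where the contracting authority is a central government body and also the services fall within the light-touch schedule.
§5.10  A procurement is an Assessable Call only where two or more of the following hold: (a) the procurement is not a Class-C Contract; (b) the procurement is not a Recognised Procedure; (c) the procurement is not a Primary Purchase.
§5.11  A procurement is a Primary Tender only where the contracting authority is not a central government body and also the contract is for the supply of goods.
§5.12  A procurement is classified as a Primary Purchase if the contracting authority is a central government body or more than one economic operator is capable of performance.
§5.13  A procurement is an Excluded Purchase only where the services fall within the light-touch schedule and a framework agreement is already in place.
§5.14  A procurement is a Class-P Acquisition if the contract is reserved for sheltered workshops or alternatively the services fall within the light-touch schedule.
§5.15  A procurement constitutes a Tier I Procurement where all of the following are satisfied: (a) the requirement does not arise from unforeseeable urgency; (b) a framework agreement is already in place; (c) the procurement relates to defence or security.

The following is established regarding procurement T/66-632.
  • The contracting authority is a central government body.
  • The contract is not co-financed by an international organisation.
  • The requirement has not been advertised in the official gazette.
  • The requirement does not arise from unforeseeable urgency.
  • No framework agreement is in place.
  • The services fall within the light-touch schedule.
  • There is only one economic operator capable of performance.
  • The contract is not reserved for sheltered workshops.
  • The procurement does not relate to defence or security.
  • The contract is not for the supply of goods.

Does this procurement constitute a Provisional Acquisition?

No

§5.15 — Tier I Procurement: [the requirement does not arise from unforeseeable urgency? yes] AND [a framework agreement is already in place? no] AND [the procurement relates to defence or security? no] → not satisfied.
§5.14 — Class-P Acquisition: [the contract is reserved for sheltered workshops? no] OR [the services fall within the light-touch schedule? yes] → satisfied.
§5.2 — Class-C Contract: [Tier I Procurement (§5.15)? no] OR [not a Class-P Acquisition (§5.14)? no] → not satisfied.
§5.11 — Primary Tender: [the contracting authority is not a central government body? no] AND [the contract is for the supply of goods? no] → not satisfied.
§5.4 — Qualifying Procurement: the contract is not reserved for sheltered workshops? yes; the contract is for the supply of goods? no; the contracting authority is a central government body? yes — 2 of 3 hold (need ≥2) → satisfied.
§5.1 — Recognised Procedure: Primary Tender (§5.11)? no; Qualifying Procurement (§5.4)? yes; the procurement does not relate to defence or security? yes — 2 of 3 hold (need ≥2) → satisfied.
§5.12 — Primary Purchase: [the contracting authority is a central government body? yes] OR [more than one economic operator is capable of performance? no] → satisfied.
§5.10 — Assessable Call: not a Class-C Contract (§5.2)? yes; not a Recognised Procedure (§5.1)? no; not a Primary Purchase (§5.12)? no — 1 of 3 hold (need ≥2) → not satisfied.
§5.6 — Registered Tender: the contract is co-financed by an international organisation? no; the contract is not for the supply of goods? yes; the requirement has not been advertised in the official gazette? yes — 2 of 3 hold (need ≥2) → satisfied.
§5.5 — Listed Purchase: [the contract is reserved for sheltered workshops? no] AND [the services fall within the light-touch schedule? yes] AND [the procurement does not relate to defence or security? yes] → not satisfied.
§5.8 — Recognised Tender: Registered Tender (§5.6)? yes; Listed Purchase (§5.5)? no; a framework agreement is already in place? no — 1 of 3 hold (need ≥2) → not satisfied.
§5.3 — Provisional Acquisition: [Assessable Call (§5.10)? no] OR [Recognised Tender (§5.8)? no] → not satisfied.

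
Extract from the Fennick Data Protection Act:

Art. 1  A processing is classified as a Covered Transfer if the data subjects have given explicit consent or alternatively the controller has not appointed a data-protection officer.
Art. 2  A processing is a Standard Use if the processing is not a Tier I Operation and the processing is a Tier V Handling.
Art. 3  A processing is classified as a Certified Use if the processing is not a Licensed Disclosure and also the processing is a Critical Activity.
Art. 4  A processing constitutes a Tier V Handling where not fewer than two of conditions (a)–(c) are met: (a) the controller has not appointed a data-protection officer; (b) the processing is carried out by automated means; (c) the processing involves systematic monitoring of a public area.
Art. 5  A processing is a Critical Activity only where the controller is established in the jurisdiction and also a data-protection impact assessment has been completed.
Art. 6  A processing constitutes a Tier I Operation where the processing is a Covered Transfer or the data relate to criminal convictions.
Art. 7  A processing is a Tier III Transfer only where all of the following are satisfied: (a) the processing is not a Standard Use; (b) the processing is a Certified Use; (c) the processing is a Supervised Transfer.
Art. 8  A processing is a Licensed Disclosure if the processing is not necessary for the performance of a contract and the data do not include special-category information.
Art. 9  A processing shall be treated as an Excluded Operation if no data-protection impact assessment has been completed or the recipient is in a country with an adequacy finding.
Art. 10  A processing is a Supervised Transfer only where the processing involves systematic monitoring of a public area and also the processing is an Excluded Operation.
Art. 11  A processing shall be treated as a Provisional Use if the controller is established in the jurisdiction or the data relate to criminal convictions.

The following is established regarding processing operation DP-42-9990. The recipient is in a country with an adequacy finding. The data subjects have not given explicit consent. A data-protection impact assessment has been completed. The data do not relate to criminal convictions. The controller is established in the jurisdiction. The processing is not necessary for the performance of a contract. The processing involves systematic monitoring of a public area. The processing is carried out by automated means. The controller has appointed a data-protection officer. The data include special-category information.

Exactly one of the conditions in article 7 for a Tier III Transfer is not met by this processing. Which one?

article 1 — Covered Transfer: [the data subjects have given explicit consent? no] OR [the controller has not appointed a data-protection officer? no] → not satisfied.
article 6 — Tier I Operation: [Covered Transfer (article 1)? no] OR [the data relate to criminal convictions? no] → not satisfied.
article 4 — Tier V Handling: the controller has not appointed a data-protection officer? no; the processing is carried out by automated means? yes; the processing involves systematic monitoring of a public area? yes — 2 of 3 hold (need ≥2) → satisfied.
article 2 — Standard Use: [not a Tier I Operation (article 6)? yes] AND [Tier V Handling (article 4)? yes] → satisfied.
article 8 — Licensed Disclosure: [the processing is not necessary for the performance of a contract? yes] AND [the data do not include special-category information? no] → not satisfied.
article 5 — Critical Activity: [the controller is established in the jurisdiction? yes] AND [a data-protection impact assessment has been completed? yes] → satisfied.
article 3 — Certified Use: [not a Licensed Disclosure (article 8)? yes] AND [Critical Activity (article 5)? yes] → satisfied.
article 9 — Excluded Operation: [no data-protection impact assessment has been completed? no] OR [the recipient is in a country with an adequacy finding? yes] → satisfied.
article 10 — Supervised Transfer: [the processing involves systematic monitoring of a public area? yes] AND [Excluded Operation (article 9)? yes] → satisfied.
article 7 — Tier III Transfer: [not a Standard Use (article 2)? no] AND [Certified Use (article 3)? yes] AND [Supervised Transfer (article 10)? yes] → not satisfied.

Standard Use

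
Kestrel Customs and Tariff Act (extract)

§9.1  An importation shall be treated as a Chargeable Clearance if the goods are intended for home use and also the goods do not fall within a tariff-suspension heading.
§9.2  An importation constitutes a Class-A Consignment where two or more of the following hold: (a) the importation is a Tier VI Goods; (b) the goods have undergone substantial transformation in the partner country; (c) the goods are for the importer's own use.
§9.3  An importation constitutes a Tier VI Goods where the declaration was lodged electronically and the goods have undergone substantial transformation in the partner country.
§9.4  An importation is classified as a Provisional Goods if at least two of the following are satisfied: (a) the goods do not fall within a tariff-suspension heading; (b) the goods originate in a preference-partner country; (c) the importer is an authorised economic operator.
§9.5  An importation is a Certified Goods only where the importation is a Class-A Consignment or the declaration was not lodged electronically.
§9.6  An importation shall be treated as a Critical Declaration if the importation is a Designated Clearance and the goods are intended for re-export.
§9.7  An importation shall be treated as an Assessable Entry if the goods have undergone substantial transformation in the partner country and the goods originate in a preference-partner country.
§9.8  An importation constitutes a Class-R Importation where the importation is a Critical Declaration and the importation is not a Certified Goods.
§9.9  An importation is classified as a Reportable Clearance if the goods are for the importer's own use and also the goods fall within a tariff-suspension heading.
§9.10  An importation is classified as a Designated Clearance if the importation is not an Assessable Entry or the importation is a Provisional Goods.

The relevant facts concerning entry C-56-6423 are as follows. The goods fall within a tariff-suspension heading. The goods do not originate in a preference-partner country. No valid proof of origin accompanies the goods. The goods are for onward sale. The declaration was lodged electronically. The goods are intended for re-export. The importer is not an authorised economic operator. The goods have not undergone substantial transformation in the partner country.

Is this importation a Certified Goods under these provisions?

§9.3 — Tier VI Goods: [the declaration was lodged electronically? yes] AND [the goods have undergone substantial transformation in the partner country? no] → not satisfied.
§9.2 — Class-A Consignment: Tier VI Goods (§9.3)? no; the goods have undergone substantial transformation in the partner country? no; the goods are for the importer's own use? no — 0 of 3 hold (need ≥2) → not satisfied.
§9.5 — Certified Goods: [Class-A Consignment (§9.2)? no] OR [the declaration was not lodged electronically? no] → not satisfied.

No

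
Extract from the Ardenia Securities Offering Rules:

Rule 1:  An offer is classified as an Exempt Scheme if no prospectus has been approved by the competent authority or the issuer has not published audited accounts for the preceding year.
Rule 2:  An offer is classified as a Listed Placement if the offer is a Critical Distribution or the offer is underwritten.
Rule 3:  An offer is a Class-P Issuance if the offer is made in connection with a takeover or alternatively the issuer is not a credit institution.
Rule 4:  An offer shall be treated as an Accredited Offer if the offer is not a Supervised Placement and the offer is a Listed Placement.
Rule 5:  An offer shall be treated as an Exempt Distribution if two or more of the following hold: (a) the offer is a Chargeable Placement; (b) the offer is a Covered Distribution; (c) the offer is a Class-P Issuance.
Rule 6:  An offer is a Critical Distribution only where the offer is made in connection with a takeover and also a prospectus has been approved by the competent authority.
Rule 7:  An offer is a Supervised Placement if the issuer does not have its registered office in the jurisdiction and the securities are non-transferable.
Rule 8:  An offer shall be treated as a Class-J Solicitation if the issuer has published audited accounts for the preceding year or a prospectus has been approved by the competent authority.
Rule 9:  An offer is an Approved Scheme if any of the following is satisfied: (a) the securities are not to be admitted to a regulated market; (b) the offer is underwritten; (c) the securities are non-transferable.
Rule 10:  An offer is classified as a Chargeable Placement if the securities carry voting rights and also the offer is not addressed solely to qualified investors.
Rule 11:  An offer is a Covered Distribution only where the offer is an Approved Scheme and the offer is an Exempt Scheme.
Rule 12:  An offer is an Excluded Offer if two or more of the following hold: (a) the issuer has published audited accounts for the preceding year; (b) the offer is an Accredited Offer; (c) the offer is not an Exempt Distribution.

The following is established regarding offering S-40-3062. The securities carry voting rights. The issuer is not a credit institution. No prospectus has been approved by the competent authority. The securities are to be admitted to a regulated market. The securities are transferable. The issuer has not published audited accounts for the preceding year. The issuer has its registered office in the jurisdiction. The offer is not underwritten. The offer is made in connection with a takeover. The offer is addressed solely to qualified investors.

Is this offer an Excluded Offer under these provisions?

Under rule 7: the issuer does not have its registered office in the jurisdiction? no; and the securities are non-transferable? no. So the offer is not a Supervised Placement.
Under rule 6: the offer is made in connection with a takeover? yes; and a prospectus has been approved by the competent authority? no. So the offer is not a Critical Distribution.
Under rule 2: Critical Distribution (rule 6)? no; or the offer is underwritten? no. So the offer is not a Listed Placement.
Under rule 4: not a Supervised Placement (rule 7)? yes; and Listed Placement (rule 2)? no. So the offer is not an Accredited Offer.
Under rule 10: the securities carry voting rights? yes; and the offer is not addressed solely to qualified investors? no. So the offer is not a Chargeable Placement.
Under rule 9: the securities are not to be admitted to a regulated market? no; or the offer is underwritten? no; or the securities are non-transferable? no. So the offer is not an Approved Scheme.
Under rule 1: no prospectus has been approved by the competent authority? yes; or the issuer has not published audited accounts for the preceding year? yes. So the offer is an Exempt Scheme.
Under rule 11: Approved Scheme (rule 9)? no; and Exempt Scheme (rule 1)? yes. So the offer is not a Covered Distribution.
Under rule 3: the offer is made in connection with a takeover? yes; or the issuer is not a credit institution? yes. So the offer is a Class-P Issuance.
Under rule 5: Chargeable Placement (rule 10)? no; Covered Distribution (rule 11)? no; Class-P Issuance (rule 3)? yes — 1 of 3 hold (need ≥2) → not satisfied.
Under rule 12: the issuer has published audited accounts for the preceding year? no; Accredited Offer (rule 4)? no; not an Exempt Distribution (rule 5)? yes — 1 of 3 hold (need ≥2) → not satisfied.

No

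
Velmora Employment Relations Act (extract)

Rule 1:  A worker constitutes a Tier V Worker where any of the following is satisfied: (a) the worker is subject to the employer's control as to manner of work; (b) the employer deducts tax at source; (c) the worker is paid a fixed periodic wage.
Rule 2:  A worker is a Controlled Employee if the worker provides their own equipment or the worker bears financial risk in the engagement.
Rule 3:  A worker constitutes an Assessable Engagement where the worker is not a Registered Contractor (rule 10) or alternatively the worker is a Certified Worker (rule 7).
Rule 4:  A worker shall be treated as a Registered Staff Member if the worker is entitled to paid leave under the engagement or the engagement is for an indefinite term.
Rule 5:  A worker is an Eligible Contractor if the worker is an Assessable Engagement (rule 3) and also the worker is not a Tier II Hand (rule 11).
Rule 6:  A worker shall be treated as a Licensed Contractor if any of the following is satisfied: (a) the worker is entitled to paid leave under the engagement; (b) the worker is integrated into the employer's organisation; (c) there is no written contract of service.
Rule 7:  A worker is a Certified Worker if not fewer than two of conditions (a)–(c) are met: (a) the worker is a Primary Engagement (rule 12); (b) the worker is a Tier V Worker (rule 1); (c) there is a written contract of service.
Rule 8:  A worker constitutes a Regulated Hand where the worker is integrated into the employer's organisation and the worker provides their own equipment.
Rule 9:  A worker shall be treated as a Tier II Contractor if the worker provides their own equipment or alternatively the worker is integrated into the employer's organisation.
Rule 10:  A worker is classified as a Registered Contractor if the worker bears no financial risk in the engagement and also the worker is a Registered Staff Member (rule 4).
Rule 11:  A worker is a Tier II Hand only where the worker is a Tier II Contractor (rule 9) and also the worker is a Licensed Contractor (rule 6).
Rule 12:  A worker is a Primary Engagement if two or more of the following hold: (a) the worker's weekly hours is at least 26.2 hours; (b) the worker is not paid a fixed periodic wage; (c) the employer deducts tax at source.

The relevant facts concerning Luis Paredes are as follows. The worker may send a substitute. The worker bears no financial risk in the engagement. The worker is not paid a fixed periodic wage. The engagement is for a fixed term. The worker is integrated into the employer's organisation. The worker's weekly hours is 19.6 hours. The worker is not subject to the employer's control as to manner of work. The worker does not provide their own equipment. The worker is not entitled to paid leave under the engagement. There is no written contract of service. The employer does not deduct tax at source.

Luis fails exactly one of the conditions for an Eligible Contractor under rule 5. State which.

Tier II Hand

rule 4 — Registered Staff Member: [the worker is entitled to paid leave under the engagement? no] OR [the engagement is for an indefinite term? no] → not satisfied.
rule 10 — Registered Contractor: [the worker bears no financial risk in the engagement? yes] AND [Registered Staff Member (rule 4)? no] → not satisfied.
rule 12 — Primary Engagement: worker's weekly hours: 19.6 hours ≥ 26.2 hours? no; the worker is not paid a fixed periodic wage? yes; the employer deducts tax at source? no — 1 of 3 hold (need ≥2) → not satisfied.
rule 1 — Tier V Worker: [the worker is subject to the employer's control as to manner of work? no] OR [the employer deducts tax at source? no] OR [the worker is paid a fixed periodic wage? no] → not satisfied.
rule 7 — Certified Worker: Primary Engagement (rule 12)? no; Tier V Worker (rule 1)? no; there is a written contract of service? no — 0 of 3 hold (need ≥2) → not satisfied.
rule 3 — Assessable Engagement: [not a Registered Contractor (rule 10)? yes] OR [Certified Worker (rule 7)? no] → satisfied.
rule 9 — Tier II Contractor: [the worker provides their own equipment? no] OR [the worker is integrated into the employer's organisation? yes] → satisfied.
rule 6 — Licensed Contractor: [the worker is entitled to paid leave under the engagement? no] OR [the worker is integrated into the employer's organisation? yes] OR [there is no written contract of service? yes] → satisfied.
rule 11 — Tier II Hand: [Tier II Contractor (rule 9)? yes] AND [Licensed Contractor (rule 6)? yes] → satisfied.
rule 5 — Eligible Contractor: [Assessable Engagement (rule 3)? yes] AND [not a Tier II Hand (rule 11)? no] → not satisfied.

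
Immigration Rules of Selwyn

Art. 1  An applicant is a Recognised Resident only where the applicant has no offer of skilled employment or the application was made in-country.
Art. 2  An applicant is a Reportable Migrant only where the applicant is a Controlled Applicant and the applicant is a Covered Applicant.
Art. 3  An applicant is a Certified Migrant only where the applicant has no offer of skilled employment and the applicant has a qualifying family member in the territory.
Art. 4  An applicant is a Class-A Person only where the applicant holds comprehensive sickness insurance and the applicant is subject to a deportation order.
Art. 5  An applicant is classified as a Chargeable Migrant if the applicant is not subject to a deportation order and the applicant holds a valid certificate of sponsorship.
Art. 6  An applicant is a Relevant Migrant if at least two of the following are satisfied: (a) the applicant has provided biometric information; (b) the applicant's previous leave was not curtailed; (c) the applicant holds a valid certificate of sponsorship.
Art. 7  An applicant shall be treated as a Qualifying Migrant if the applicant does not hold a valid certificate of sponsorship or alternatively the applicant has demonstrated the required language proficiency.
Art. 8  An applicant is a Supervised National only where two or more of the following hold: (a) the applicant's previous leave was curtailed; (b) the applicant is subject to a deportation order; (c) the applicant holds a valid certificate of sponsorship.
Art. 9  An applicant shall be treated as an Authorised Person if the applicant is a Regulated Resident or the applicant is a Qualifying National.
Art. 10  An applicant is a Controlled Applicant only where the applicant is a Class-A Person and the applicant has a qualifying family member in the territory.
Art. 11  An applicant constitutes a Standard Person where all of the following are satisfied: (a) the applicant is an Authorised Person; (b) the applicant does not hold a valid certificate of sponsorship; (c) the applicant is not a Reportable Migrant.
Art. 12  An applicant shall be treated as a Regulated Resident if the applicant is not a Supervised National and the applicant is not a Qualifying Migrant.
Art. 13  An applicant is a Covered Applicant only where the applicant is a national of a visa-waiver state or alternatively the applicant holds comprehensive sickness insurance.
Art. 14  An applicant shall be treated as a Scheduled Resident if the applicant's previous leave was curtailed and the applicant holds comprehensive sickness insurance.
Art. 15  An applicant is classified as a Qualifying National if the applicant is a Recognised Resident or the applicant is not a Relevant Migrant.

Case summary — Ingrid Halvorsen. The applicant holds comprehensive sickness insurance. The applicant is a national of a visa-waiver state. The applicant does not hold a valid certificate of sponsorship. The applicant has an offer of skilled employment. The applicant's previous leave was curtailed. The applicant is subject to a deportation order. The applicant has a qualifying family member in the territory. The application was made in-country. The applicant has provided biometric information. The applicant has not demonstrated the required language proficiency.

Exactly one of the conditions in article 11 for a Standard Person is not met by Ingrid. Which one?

article 8 — Supervised National: the applicant's previous leave was curtailed? yes; the applicant is subject to a deportation order? yes; the applicant holds a valid certificate of sponsorship? no — 2 of 3 hold (need ≥2) → satisfied.
article 7 — Qualifying Migrant: [the applicant does not hold a valid certificate of sponsorship? yes] OR [the applicant has demonstrated the required language proficiency? no] → satisfied.
article 12 — Regulated Resident: [not a Supervised National (article 8)? no] AND [not a Qualifying Migrant (article 7)? no] → not satisfied.
article 1 — Recognised Resident: [the applicant has no offer of skilled employment? no] OR [the application was made in-country? yes] → satisfied.
article 6 — Relevant Migrant: the applicant has provided biometric information? yes; the applicant's previous leave was not curtailed? no; the applicant holds a valid certificate of sponsorship? no — 1 of 3 hold (need ≥2) → not satisfied.
article 15 — Qualifying National: [Recognised Resident (article 1)? yes] OR [not a Relevant Migrant (article 6)? yes] → satisfied.
article 9 — Authorised Person: [Regulated Resident (article 12)? no] OR [Qualifying National (article 15)? yes] → satisfied.
article 4 — Class-A Person: [the applicant holds comprehensive sickness insurance? yes] AND [the applicant is subject to a deportation order? yes] → satisfied.
article 10 — Controlled Applicant: [Class-A Person (article 4)? yes] AND [the applicant has a qualifying family member in the territory? yes] → satisfied.
article 13 — Covered Applicant: [the applicant is a national of a visa-waiver state? yes] OR [the applicant holds comprehensive sickness insurance? yes] → satisfied.
article 2 — Reportable Migrant: [Controlled Applicant (article 10)? yes] AND [Covered Applicant (article 13)? yes] → satisfied.
article 11 — Standard Person: [Authorised Person (article 9)? yes] AND [the applicant does not hold a valid certificate of sponsorship? yes] AND [not a Reportable Migrant (article 2)? no] → not satisfied.

Reportable Migrant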